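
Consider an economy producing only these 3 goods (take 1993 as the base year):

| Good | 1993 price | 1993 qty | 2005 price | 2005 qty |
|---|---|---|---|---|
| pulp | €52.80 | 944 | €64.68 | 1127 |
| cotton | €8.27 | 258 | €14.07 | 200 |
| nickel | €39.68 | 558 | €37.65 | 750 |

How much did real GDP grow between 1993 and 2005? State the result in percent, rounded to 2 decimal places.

22.67%

Real GDP 1993 = Nominal GDP 1993 = 52.80·944 + 8.27·258 + 39.68·558 = 74118.30.
Real GDP 2005 (at 1993 prices) = 52.80·1127 + 8.27·200 + 39.68·750 = 90919.60.
Real growth = 90919.60/74118.30 − 1 = 0.2267.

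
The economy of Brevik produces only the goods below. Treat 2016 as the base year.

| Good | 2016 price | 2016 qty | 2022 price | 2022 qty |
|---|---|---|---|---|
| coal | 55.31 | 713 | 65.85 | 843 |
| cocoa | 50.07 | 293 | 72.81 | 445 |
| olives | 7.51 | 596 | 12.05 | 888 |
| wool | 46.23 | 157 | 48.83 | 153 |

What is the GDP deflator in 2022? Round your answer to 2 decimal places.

128.35

Nominal GDP 2022 = 65.85·843 + 72.81·445 + 12.05·888 + 48.83·153 = 106083.39.
Real GDP 2022 (at 2016 prices) = 55.31·843 + 50.07·445 + 7.51·888 + 46.23·153 = 82649.55.
Deflator = Nominal/Real × 100 = 106083.39/82649.55 × 100 = 128.353.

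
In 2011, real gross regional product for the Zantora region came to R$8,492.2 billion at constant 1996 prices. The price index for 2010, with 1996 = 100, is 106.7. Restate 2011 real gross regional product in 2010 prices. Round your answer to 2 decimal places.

Real gross regional product in 2010 prices = Real gross regional product in 1996 prices × (P_2010/P_1996) = 8492.2 × 1.067 = 9061.18.

R$9,061.18 billion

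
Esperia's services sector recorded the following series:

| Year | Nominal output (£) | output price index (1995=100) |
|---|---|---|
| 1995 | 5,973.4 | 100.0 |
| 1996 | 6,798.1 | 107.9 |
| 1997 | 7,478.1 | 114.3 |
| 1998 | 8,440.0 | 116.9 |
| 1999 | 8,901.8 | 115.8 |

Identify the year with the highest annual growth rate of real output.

1998

1996: real = 6798.1/1.079 = 6300.37; growth vs 1995 (5973.40) = 5.47%.
1997: real = 7478.1/1.143 = 6542.52; growth vs 1996 (6300.37) = 3.84%.
1998: real = 8440.0/1.169 = 7219.85; growth vs 1997 (6542.52) = 10.35%.
1999: real = 8901.8/1.158 = 7687.22; growth vs 1998 (7219.85) = 6.47%.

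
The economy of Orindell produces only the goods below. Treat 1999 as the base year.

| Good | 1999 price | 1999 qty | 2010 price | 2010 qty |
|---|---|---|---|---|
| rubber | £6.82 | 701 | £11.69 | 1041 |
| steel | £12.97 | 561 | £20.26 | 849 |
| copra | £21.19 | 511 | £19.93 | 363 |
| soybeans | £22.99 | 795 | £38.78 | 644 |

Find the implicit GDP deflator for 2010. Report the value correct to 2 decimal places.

151.64

Nominal GDP 2010 = 11.69·1041 + 20.26·849 + 19.93·363 + 38.78·644 = 61578.94.
Real GDP 2010 (at 1999 prices) = 6.82·1041 + 12.97·849 + 21.19·363 + 22.99·644 = 40608.68.
Deflator = Nominal/Real × 100 = 61578.94/40608.68 × 100 = 151.640.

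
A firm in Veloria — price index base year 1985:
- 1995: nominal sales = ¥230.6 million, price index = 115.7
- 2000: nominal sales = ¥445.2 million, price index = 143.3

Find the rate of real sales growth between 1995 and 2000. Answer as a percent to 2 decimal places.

Real sales 1995 = 230.6 / 1.157 = 199.31.
Real sales 2000 = 445.2 / 1.433 = 310.68.
Real growth = 310.68 / 199.31 − 1 = 0.5588.

55.88%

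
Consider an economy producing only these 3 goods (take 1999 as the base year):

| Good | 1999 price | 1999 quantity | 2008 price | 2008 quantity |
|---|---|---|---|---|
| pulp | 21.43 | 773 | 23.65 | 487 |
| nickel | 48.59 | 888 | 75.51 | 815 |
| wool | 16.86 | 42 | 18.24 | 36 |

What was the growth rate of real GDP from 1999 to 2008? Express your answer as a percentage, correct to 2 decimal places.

Real GDP 1999 = Nominal GDP 1999 = 21.43·773 + 48.59·888 + 16.86·42 = 60421.43.
Real GDP 2008 (at 1999 prices) = 21.43·487 + 48.59·815 + 16.86·36 = 50644.22.
Real growth = 50644.22/60421.43 − 1 = -0.1618.

-16.18%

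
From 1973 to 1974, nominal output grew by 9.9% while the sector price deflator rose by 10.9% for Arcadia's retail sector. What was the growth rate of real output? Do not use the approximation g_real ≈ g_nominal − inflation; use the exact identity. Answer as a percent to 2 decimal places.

(1 + g_nom) = (1 + g_real)(1 + π), so g_real = 1.0990 / 1.1090 − 1 = -0.00902.

-0.90%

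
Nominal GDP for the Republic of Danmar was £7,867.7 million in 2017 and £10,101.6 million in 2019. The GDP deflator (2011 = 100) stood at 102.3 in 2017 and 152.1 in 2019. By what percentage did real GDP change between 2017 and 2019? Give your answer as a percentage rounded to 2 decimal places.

Real GDP 2017 = 7867.7 / 1.023 = 7690.81.
Real GDP 2019 = 10101.6 / 1.521 = 6641.42.
Real growth = 6641.42 / 7690.81 − 1 = -0.1364.

-13.64%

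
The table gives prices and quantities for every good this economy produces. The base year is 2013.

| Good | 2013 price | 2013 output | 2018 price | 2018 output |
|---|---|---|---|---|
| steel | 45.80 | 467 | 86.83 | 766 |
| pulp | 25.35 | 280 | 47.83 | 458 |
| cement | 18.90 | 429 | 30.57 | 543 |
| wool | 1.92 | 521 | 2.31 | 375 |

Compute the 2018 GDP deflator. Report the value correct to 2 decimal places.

Nominal GDP 2018 = 86.83·766 + 47.83·458 + 30.57·543 + 2.31·375 = 105883.68.
Real GDP 2018 (at 2013 prices) = 45.80·766 + 25.35·458 + 18.90·543 + 1.92·375 = 57675.80.
Deflator = Nominal/Real × 100 = 105883.68/57675.80 × 100 = 183.584.

183.58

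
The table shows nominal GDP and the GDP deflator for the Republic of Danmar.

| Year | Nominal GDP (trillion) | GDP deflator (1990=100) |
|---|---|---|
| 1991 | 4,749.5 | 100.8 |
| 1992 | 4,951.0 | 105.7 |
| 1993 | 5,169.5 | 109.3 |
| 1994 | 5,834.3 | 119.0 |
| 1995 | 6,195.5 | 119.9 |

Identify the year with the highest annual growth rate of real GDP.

1995

1992: real = 4951.0/1.057 = 4684.01; growth vs 1991 (4711.81) = -0.59%.
1993: real = 5169.5/1.093 = 4729.64; growth vs 1992 (4684.01) = 0.97%.
1994: real = 5834.3/1.190 = 4902.77; growth vs 1993 (4729.64) = 3.66%.
1995: real = 6195.5/1.199 = 5167.22; growth vs 1994 (4902.77) = 5.39%.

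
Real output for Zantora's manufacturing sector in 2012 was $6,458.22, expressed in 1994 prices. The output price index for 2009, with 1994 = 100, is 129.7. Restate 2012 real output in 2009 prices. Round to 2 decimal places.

$8,376.31

Real output in 2009 prices = Real output in 1994 prices × (P_2009/P_1994) = 6458.22 × 1.297 = 8376.31.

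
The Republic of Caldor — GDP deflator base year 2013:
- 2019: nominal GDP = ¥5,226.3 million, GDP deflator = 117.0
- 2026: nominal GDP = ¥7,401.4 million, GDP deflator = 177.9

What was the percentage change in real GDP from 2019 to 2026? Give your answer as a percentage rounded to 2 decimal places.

-6.86%

Deflate each year: 2019 → 5226.3/1.170 = 4466.92; 2026 → 7401.4/1.779 = 4160.43.
So real GDP changed by 4160.43/4466.92 − 1 = -0.0686, i.e. -6.86%.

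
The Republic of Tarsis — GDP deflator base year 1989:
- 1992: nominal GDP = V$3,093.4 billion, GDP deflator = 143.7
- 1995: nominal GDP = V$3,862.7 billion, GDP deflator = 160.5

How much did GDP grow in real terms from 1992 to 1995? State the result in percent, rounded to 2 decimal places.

11.80%

Real GDP 1992 = 3093.4 / 1.437 = 2152.68.
Real GDP 1995 = 3862.7 / 1.605 = 2406.67.
Real growth = 2406.67 / 2152.68 − 1 = 0.1180.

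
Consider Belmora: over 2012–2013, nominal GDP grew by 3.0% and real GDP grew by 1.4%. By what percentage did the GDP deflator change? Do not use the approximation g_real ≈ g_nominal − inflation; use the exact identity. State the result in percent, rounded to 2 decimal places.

1.58%

(1 + g_nom) = (1 + g_real)(1 + π), so π = 1.0300 / 1.0140 − 1 = 0.01578.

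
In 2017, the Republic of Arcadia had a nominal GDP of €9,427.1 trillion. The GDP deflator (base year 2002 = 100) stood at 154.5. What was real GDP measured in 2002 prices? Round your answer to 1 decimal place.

€6,101.7 trillion

Real GDP = Nominal / (GDP deflator/100) = 9427.1 / 1.545 = 6101.68.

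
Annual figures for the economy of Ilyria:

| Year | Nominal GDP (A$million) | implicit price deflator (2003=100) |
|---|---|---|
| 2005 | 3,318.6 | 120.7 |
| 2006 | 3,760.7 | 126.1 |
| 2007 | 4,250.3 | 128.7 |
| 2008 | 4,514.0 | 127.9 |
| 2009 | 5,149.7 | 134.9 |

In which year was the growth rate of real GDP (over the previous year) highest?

2007

2006: real = 3760.7/1.261 = 2982.32; growth vs 2005 (2749.46) = 8.47%.
2007: real = 4250.3/1.287 = 3302.49; growth vs 2006 (2982.32) = 10.74%.
2008: real = 4514.0/1.279 = 3529.32; growth vs 2007 (3302.49) = 6.87%.
2009: real = 5149.7/1.349 = 3817.42; growth vs 2008 (3529.32) = 8.16%.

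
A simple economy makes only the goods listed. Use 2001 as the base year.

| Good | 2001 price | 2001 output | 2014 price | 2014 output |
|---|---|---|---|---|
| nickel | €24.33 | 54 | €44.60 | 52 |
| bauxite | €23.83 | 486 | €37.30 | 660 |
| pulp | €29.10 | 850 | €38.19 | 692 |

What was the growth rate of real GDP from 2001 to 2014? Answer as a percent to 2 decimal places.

Real GDP 2001 = Nominal GDP 2001 = 24.33·54 + 23.83·486 + 29.10·850 = 37630.20.
Real GDP 2014 (at 2001 prices) = 24.33·52 + 23.83·660 + 29.10·692 = 37130.16.
Real growth = 37130.16/37630.20 − 1 = -0.0133.

-1.33%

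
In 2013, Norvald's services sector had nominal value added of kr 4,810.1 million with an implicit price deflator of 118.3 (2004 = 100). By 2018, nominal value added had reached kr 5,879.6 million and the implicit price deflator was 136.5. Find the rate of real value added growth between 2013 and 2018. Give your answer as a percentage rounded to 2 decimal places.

Deflate each year: 2013 → 4810.1/1.183 = 4066.02; 2018 → 5879.6/1.365 = 4307.40.
So real value added changed by 4307.40/4066.02 − 1 = 0.0594, i.e. 5.94%.

5.94%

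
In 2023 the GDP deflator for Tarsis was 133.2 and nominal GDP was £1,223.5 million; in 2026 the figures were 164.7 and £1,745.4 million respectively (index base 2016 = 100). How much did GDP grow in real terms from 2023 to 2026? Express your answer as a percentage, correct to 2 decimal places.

15.37%

Deflate each year: 2023 → 1223.5/1.332 = 918.54; 2026 → 1745.4/1.647 = 1059.74.
So real GDP changed by 1059.74/918.54 − 1 = 0.1537, i.e. 15.37%.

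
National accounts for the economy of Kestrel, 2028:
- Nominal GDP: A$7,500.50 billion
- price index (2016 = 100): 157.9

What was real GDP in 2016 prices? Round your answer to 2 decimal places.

A$4,750.16 billion

Real GDP = Nominal / (price index/100) = 7500.50 / 1.579 = 4750.16.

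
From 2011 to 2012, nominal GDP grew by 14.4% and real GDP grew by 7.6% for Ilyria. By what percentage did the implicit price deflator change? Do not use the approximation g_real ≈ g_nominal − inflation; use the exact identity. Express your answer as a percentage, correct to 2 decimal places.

6.32%

(1 + g_nom) = (1 + g_real)(1 + π), so π = 1.1440 / 1.0760 − 1 = 0.06320.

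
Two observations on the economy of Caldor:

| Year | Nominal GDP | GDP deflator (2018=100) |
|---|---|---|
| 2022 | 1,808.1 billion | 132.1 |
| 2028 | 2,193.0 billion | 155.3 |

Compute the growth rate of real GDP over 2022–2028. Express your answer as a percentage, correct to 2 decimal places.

3.17%

Real GDP 2022 = 1808.1 / 1.321 = 1368.74.
Real GDP 2028 = 2193.0 / 1.553 = 1412.11.
Real growth = 1412.11 / 1368.74 − 1 = 0.0317.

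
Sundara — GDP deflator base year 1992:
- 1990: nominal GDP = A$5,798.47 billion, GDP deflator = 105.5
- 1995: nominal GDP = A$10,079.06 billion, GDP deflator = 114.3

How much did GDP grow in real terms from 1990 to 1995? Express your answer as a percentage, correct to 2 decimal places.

60.44%

Real GDP 1990 = 5798.47 / 1.055 = 5496.18.
Real GDP 1995 = 10079.06 / 1.143 = 8818.08.
Real growth = 8818.08 / 5496.18 − 1 = 0.6044.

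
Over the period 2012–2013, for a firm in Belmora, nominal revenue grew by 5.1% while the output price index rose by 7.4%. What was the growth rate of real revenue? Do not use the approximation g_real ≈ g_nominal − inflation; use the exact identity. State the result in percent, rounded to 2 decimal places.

(1 + g_nom) = (1 + g_real)(1 + π), so g_real = 1.0510 / 1.0740 − 1 = -0.02142.

-2.14%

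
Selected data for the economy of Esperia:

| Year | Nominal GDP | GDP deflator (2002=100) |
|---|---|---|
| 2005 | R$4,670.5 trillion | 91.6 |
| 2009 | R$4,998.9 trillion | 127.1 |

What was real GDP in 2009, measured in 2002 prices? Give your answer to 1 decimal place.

R$3,933.0 trillion

Real GDP = Nominal / (GDP deflator/100) = 4998.9 / 1.271 = 3933.04.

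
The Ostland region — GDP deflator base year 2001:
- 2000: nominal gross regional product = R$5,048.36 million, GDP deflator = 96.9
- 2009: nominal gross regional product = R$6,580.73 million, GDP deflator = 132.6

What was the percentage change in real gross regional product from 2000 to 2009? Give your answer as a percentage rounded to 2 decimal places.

Deflate each year: 2000 → 5048.36/0.969 = 5209.87; 2009 → 6580.73/1.326 = 4962.84.
So real gross regional product changed by 4962.84/5209.87 − 1 = -0.0474, i.e. -4.74%.

-4.74%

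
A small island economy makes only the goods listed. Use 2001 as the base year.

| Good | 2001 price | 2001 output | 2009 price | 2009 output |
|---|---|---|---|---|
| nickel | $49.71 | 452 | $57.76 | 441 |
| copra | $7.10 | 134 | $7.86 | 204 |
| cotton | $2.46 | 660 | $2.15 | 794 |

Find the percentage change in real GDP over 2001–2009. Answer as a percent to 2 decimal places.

Real GDP 2001 = Nominal GDP 2001 = 49.71·452 + 7.10·134 + 2.46·660 = 25043.92.
Real GDP 2009 (at 2001 prices) = 49.71·441 + 7.10·204 + 2.46·794 = 25323.75.
Real growth = 25323.75/25043.92 − 1 = 0.0112.

1.12%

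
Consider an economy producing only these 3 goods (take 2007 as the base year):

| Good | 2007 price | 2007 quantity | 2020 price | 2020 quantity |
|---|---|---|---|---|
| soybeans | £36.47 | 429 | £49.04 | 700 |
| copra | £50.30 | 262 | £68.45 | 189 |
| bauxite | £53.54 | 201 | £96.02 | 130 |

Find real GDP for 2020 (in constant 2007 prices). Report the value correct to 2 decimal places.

Real GDP 2020 = Σ (p_2007 × q_2020) = 36.47·700 + 50.30·189 + 53.54·130 = 41995.90.

£41995.90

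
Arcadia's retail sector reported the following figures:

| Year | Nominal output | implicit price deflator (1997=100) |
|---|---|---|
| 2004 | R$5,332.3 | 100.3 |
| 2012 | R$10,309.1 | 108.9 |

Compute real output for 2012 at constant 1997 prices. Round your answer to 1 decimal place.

R$9,466.6

Real output = Nominal / (implicit price deflator/100) = 10309.1 / 1.089 = 9466.57.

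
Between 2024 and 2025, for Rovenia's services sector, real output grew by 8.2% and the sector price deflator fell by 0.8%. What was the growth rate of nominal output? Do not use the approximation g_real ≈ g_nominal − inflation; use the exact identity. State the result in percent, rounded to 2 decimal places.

7.33%

(1 + g_nom) = (1 + g_real)(1 + π) = 1.0820 × 0.9920 = 1.07334.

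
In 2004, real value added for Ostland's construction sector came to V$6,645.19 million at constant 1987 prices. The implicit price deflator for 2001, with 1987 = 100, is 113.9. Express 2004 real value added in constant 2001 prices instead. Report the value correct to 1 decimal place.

Real value added in 2001 prices = Real value added in 1987 prices × (P_2001/P_1987) = 6645.19 × 1.139 = 7568.87.

V$7,568.9 million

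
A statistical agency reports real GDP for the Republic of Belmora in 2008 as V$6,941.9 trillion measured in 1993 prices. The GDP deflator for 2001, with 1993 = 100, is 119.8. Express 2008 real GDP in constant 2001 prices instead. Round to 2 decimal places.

V$8,316.40 trillion

Real GDP in 2001 prices = Real GDP in 1993 prices × (P_2001/P_1993) = 6941.9 × 1.198 = 8316.40.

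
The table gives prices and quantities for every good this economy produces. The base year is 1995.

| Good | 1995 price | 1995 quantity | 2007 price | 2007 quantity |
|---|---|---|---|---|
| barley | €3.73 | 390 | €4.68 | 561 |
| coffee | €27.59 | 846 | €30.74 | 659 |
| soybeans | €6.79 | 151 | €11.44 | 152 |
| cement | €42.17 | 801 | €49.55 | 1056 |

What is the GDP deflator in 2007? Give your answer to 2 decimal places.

116.87

Nominal GDP 2007 = 4.68·561 + 30.74·659 + 11.44·152 + 49.55·1056 = 76946.82.
Real GDP 2007 (at 1995 prices) = 3.73·561 + 27.59·659 + 6.79·152 + 42.17·1056 = 65837.94.
Deflator = Nominal/Real × 100 = 76946.82/65837.94 × 100 = 116.873.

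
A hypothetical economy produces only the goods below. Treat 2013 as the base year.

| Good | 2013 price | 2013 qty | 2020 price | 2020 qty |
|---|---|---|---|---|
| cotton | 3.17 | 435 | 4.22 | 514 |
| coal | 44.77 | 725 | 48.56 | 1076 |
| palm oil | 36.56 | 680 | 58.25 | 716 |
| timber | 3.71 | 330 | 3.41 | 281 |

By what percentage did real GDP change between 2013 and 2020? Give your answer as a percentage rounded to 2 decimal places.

28.54%

Real GDP 2013 = Nominal GDP 2013 = 3.17·435 + 44.77·725 + 36.56·680 + 3.71·330 = 59922.30.
Real GDP 2020 (at 2013 prices) = 3.17·514 + 44.77·1076 + 36.56·716 + 3.71·281 = 77021.37.
Real growth = 77021.37/59922.30 − 1 = 0.2854.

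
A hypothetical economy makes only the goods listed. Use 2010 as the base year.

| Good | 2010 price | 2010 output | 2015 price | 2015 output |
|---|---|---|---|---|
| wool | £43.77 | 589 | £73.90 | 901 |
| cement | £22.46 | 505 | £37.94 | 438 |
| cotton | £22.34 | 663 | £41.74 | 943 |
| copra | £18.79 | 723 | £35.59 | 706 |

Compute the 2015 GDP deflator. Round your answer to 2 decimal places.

Nominal GDP 2015 = 73.90·901 + 37.94·438 + 41.74·943 + 35.59·706 = 147688.98.
Real GDP 2015 (at 2010 prices) = 43.77·901 + 22.46·438 + 22.34·943 + 18.79·706 = 83606.61.
Deflator = Nominal/Real × 100 = 147688.98/83606.61 × 100 = 176.647.

176.65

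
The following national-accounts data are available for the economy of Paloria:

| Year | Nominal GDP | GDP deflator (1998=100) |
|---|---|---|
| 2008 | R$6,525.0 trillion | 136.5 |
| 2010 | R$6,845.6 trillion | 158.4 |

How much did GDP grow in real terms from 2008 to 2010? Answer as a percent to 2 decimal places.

-9.59%

Deflate each year: 2008 → 6525.0/1.365 = 4780.22; 2010 → 6845.6/1.584 = 4321.72.
So real GDP changed by 4321.72/4780.22 − 1 = -0.0959, i.e. -9.59%.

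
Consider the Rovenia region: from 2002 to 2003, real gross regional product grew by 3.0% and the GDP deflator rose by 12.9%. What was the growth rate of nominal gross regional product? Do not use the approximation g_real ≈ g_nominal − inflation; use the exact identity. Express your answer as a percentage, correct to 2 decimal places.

(1 + g_nom) = (1 + g_real)(1 + π) = 1.0300 × 1.1290 = 1.16287.

16.29%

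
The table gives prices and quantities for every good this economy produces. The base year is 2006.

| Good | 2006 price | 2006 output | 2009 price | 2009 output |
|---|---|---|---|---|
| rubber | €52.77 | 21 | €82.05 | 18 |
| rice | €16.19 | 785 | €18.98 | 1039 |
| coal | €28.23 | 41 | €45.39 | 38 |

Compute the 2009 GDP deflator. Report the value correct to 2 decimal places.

Nominal GDP 2009 = 82.05·18 + 18.98·1039 + 45.39·38 = 22921.94.
Real GDP 2009 (at 2006 prices) = 52.77·18 + 16.19·1039 + 28.23·38 = 18844.01.
Deflator = Nominal/Real × 100 = 22921.94/18844.01 × 100 = 121.640.

121.64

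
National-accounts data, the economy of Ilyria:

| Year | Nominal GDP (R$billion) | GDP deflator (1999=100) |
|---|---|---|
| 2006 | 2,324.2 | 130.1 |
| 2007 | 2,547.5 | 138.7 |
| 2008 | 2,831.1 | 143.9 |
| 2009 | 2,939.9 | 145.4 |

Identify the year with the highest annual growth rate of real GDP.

2007: real = 2547.5/1.387 = 1836.70; growth vs 2006 (1786.47) = 2.81%.
2008: real = 2831.1/1.439 = 1967.41; growth vs 2007 (1836.70) = 7.12%.
2009: real = 2939.9/1.454 = 2021.94; growth vs 2008 (1967.41) = 2.77%.

2008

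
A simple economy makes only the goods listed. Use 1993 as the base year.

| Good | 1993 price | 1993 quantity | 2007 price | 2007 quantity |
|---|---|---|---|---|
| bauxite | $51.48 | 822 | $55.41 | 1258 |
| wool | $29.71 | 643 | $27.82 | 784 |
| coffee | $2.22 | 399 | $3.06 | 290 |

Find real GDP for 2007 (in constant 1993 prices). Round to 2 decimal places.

$88698.28

Real GDP 2007 = Σ (p_1993 × q_2007) = 51.48·1258 + 29.71·784 + 2.22·290 = 88698.28.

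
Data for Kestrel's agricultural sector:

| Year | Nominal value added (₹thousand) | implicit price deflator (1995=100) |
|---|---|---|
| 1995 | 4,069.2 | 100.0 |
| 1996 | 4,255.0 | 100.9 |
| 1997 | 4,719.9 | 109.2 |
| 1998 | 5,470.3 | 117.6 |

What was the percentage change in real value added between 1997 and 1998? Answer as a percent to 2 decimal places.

7.62%

Real value added 1997 = 4719.9/1.092 = 4322.25.
Real value added 1998 = 5470.3/1.176 = 4651.62.
Change = 4651.62/4322.25 − 1 = 0.0762.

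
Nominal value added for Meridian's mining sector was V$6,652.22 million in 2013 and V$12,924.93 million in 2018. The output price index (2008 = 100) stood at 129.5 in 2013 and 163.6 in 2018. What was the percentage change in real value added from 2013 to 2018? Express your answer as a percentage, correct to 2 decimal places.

53.80%

Deflate each year: 2013 → 6652.22/1.295 = 5136.85; 2018 → 12924.93/1.636 = 7900.32.
So real value added changed by 7900.32/5136.85 − 1 = 0.5380, i.e. 53.80%.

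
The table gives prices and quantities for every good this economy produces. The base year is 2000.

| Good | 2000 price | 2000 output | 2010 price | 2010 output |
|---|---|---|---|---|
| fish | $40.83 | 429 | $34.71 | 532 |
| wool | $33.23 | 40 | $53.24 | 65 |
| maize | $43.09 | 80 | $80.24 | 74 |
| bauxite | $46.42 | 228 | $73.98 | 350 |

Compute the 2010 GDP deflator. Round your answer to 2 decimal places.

Nominal GDP 2010 = 34.71·532 + 53.24·65 + 80.24·74 + 73.98·350 = 53757.08.
Real GDP 2010 (at 2000 prices) = 40.83·532 + 33.23·65 + 43.09·74 + 46.42·350 = 43317.17.
Deflator = Nominal/Real × 100 = 53757.08/43317.17 × 100 = 124.101.

124.10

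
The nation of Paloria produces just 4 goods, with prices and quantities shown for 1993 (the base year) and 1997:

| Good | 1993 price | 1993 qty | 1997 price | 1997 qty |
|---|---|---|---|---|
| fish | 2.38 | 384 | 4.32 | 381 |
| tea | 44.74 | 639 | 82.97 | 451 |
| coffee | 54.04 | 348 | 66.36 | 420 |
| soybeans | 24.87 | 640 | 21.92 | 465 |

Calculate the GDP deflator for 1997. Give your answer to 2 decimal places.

Nominal GDP 1997 = 4.32·381 + 82.97·451 + 66.36·420 + 21.92·465 = 77129.39.
Real GDP 1997 (at 1993 prices) = 2.38·381 + 44.74·451 + 54.04·420 + 24.87·465 = 55345.87.
Deflator = Nominal/Real × 100 = 77129.39/55345.87 × 100 = 139.359.

139.36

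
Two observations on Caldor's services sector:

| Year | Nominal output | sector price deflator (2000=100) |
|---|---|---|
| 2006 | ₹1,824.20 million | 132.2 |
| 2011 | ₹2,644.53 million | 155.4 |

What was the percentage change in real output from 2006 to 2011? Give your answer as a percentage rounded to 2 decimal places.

Deflate each year: 2006 → 1824.20/1.322 = 1379.88; 2011 → 2644.53/1.554 = 1701.76.
So real output changed by 1701.76/1379.88 − 1 = 0.2333, i.e. 23.33%.

23.33%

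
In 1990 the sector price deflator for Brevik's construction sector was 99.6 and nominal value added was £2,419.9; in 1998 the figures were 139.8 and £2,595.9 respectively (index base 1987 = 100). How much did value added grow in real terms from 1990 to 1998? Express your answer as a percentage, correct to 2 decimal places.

-23.57%

Real value added 1990 = 2419.9 / 0.996 = 2429.62.
Real value added 1998 = 2595.9 / 1.398 = 1856.87.
Real growth = 1856.87 / 2429.62 − 1 = -0.2357.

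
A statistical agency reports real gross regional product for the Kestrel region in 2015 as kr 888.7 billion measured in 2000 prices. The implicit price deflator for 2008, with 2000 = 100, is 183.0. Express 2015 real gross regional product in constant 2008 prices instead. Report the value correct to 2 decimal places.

Real gross regional product in 2008 prices = Real gross regional product in 2000 prices × (P_2008/P_2000) = 888.7 × 1.830 = 1626.32.

kr 1,626.32 billion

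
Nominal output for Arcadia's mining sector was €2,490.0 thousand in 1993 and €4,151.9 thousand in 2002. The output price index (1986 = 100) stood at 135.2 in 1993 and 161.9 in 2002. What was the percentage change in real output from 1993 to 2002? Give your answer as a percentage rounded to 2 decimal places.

39.24%

Real output 1993 = 2490.0 / 1.352 = 1841.72.
Real output 2002 = 4151.9 / 1.619 = 2564.48.
Real growth = 2564.48 / 1841.72 − 1 = 0.3924.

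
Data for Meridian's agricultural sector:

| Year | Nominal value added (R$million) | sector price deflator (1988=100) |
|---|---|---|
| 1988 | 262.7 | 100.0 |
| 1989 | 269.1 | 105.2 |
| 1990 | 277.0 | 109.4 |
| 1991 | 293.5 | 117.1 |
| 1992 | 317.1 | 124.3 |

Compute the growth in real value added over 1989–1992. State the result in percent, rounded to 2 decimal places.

Real value added 1989 = 269.1/1.052 = 255.80.
Real value added 1992 = 317.1/1.243 = 255.11.
Change = 255.11/255.80 − 1 = -0.0027.

-0.27%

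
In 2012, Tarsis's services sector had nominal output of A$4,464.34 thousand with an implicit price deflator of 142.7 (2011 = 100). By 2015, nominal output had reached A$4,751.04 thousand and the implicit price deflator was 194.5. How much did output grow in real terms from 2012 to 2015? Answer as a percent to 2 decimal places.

-21.92%

Real output 2012 = 4464.34 / 1.427 = 3128.48.
Real output 2015 = 4751.04 / 1.945 = 2442.69.
Real growth = 2442.69 / 3128.48 − 1 = -0.2192.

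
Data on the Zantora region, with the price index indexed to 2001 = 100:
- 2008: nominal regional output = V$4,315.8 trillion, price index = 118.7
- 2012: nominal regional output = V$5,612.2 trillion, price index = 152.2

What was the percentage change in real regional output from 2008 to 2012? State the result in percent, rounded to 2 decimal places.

Real regional output 2008 = 4315.8 / 1.187 = 3635.89.
Real regional output 2012 = 5612.2 / 1.522 = 3687.39.
Real growth = 3687.39 / 3635.89 − 1 = 0.0142.

1.42%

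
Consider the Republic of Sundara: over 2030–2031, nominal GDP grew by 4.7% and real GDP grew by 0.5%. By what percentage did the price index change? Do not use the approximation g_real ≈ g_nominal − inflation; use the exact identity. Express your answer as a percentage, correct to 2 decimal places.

(1 + g_nom) = (1 + g_real)(1 + π), so π = 1.0470 / 1.0050 − 1 = 0.04179.

4.18%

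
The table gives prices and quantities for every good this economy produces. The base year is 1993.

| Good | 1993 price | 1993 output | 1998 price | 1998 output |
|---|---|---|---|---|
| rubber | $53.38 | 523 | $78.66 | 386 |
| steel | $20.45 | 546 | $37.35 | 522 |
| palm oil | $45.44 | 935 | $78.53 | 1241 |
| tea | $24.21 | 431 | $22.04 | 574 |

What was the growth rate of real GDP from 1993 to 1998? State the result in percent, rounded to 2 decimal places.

Real GDP 1993 = Nominal GDP 1993 = 53.38·523 + 20.45·546 + 45.44·935 + 24.21·431 = 92004.35.
Real GDP 1998 (at 1993 prices) = 53.38·386 + 20.45·522 + 45.44·1241 + 24.21·574 = 101567.16.
Real growth = 101567.16/92004.35 − 1 = 0.1039.

10.39%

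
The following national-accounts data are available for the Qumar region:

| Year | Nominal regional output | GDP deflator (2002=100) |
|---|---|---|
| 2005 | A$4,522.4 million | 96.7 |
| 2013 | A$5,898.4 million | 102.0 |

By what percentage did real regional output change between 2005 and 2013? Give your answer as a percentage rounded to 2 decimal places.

23.65%

Real regional output 2005 = 4522.4 / 0.967 = 4676.73.
Real regional output 2013 = 5898.4 / 1.020 = 5782.75.
Real growth = 5782.75 / 4676.73 − 1 = 0.2365.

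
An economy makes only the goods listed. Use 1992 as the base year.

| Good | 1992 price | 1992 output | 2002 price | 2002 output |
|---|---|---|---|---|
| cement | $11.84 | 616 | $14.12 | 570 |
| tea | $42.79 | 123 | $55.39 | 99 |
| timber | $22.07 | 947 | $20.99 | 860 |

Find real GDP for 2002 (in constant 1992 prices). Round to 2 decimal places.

$29965.21

Real GDP 2002 = Σ (p_1992 × q_2002) = 11.84·570 + 42.79·99 + 22.07·860 = 29965.21.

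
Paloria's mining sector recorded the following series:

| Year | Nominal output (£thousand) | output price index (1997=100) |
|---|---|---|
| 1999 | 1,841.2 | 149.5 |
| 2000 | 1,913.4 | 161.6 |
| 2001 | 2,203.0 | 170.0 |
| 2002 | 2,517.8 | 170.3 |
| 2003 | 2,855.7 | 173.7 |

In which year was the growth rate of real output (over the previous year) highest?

2002

2000: real = 1913.4/1.616 = 1184.03; growth vs 1999 (1231.57) = -3.86%.
2001: real = 2203.0/1.700 = 1295.88; growth vs 2000 (1184.03) = 9.45%.
2002: real = 2517.8/1.703 = 1478.45; growth vs 2001 (1295.88) = 14.09%.
2003: real = 2855.7/1.737 = 1644.04; growth vs 2002 (1478.45) = 11.20%.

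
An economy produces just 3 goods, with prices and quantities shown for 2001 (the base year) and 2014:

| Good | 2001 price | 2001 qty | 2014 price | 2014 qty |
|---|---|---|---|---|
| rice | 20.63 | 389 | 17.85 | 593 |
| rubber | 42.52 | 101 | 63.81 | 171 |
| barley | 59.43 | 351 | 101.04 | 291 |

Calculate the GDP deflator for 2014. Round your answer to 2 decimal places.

138.32

Nominal GDP 2014 = 17.85·593 + 63.81·171 + 101.04·291 = 50899.20.
Real GDP 2014 (at 2001 prices) = 20.63·593 + 42.52·171 + 59.43·291 = 36798.64.
Deflator = Nominal/Real × 100 = 50899.20/36798.64 × 100 = 138.318.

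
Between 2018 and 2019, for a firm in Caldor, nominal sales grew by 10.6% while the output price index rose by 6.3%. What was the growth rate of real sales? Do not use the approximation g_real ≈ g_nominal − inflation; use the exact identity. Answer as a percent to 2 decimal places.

4.05%

(1 + g_nom) = (1 + g_real)(1 + π), so g_real = 1.1060 / 1.0630 − 1 = 0.04045.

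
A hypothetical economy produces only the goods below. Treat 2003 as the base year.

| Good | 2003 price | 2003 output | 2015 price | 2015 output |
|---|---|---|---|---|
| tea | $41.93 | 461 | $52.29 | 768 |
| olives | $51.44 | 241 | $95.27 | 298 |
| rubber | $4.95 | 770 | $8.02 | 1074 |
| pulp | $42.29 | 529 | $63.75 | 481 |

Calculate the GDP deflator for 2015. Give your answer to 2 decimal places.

147.33

Nominal GDP 2015 = 52.29·768 + 95.27·298 + 8.02·1074 + 63.75·481 = 107826.41.
Real GDP 2015 (at 2003 prices) = 41.93·768 + 51.44·298 + 4.95·1074 + 42.29·481 = 73189.15.
Deflator = Nominal/Real × 100 = 107826.41/73189.15 × 100 = 147.326.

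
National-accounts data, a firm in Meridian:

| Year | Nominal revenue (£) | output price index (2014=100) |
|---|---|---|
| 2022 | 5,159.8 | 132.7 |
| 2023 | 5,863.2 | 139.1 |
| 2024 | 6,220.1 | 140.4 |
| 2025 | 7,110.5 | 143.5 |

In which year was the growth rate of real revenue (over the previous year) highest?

2025

2023: real = 5863.2/1.391 = 4215.10; growth vs 2022 (3888.32) = 8.40%.
2024: real = 6220.1/1.404 = 4430.27; growth vs 2023 (4215.10) = 5.10%.
2025: real = 7110.5/1.435 = 4955.05; growth vs 2024 (4430.27) = 11.85%.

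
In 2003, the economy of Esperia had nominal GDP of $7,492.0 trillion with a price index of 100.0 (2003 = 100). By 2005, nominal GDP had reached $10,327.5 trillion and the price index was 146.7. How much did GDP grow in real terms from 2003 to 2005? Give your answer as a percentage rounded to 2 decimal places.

Real GDP 2003 = 7492.0 / 1.000 = 7492.00.
Real GDP 2005 = 10327.5 / 1.467 = 7039.88.
Real growth = 7039.88 / 7492.00 − 1 = -0.0603.

-6.03%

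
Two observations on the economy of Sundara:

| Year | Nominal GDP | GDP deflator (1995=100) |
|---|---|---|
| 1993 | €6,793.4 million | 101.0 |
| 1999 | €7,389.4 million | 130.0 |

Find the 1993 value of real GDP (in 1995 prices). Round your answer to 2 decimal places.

Real GDP = Nominal / (GDP deflator/100) = 6793.4 / 1.010 = 6726.14.

€6,726.14 million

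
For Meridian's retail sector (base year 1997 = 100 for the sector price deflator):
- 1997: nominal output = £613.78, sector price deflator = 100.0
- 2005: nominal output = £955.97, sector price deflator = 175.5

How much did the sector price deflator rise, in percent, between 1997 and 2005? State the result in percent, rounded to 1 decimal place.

Price-level change = 175.5 / 100.0 − 1 = 0.7550.

75.5%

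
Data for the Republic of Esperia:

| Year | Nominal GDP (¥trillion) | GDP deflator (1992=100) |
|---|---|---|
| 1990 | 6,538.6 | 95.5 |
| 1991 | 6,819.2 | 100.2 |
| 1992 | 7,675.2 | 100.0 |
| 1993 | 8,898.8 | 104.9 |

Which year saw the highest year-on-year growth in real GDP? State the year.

1992

1991: real = 6819.2/1.002 = 6805.59; growth vs 1990 (6846.70) = -0.60%.
1992: real = 7675.2/1.000 = 7675.20; growth vs 1991 (6805.59) = 12.78%.
1993: real = 8898.8/1.049 = 8483.13; growth vs 1992 (7675.20) = 10.53%.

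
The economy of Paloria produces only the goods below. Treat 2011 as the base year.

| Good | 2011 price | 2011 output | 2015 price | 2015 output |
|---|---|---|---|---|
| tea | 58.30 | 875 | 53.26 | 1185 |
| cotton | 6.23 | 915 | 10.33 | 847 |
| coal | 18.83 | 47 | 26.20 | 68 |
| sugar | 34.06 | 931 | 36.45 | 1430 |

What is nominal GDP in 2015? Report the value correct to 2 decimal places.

Nominal GDP 2015 = Σ (p_2015 × q_2015) = 53.26·1185 + 10.33·847 + 26.20·68 + 36.45·1430 = 125767.71.

125767.71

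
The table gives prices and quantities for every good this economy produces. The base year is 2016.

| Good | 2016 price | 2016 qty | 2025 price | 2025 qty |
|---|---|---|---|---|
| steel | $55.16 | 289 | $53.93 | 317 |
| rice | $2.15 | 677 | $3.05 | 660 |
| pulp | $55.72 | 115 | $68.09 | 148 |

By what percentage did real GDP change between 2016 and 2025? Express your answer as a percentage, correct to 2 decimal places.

14.06%

Real GDP 2016 = Nominal GDP 2016 = 55.16·289 + 2.15·677 + 55.72·115 = 23804.59.
Real GDP 2025 (at 2016 prices) = 55.16·317 + 2.15·660 + 55.72·148 = 27151.28.
Real growth = 27151.28/23804.59 − 1 = 0.1406.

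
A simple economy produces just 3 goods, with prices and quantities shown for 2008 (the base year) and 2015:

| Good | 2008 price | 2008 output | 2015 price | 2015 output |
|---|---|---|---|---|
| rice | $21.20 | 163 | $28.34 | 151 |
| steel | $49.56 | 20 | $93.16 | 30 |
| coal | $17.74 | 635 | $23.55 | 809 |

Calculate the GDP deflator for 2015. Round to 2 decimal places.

Nominal GDP 2015 = 28.34·151 + 93.16·30 + 23.55·809 = 26126.09.
Real GDP 2015 (at 2008 prices) = 21.20·151 + 49.56·30 + 17.74·809 = 19039.66.
Deflator = Nominal/Real × 100 = 26126.09/19039.66 × 100 = 137.219.

137.22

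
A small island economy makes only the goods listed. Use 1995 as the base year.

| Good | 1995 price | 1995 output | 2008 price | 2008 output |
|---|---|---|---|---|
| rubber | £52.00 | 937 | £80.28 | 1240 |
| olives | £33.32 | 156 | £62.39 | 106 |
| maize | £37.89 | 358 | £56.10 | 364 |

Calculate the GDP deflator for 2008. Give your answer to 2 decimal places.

Nominal GDP 2008 = 80.28·1240 + 62.39·106 + 56.10·364 = 126580.94.
Real GDP 2008 (at 1995 prices) = 52.00·1240 + 33.32·106 + 37.89·364 = 81803.88.
Deflator = Nominal/Real × 100 = 126580.94/81803.88 × 100 = 154.737.

154.74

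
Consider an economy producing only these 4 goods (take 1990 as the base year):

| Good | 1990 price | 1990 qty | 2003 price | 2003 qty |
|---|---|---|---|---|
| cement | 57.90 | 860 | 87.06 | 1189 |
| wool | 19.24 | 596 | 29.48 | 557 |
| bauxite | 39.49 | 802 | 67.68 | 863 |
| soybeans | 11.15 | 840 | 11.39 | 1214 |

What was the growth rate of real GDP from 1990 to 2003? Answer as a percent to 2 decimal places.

24.32%

Real GDP 1990 = Nominal GDP 1990 = 57.90·860 + 19.24·596 + 39.49·802 + 11.15·840 = 102298.02.
Real GDP 2003 (at 1990 prices) = 57.90·1189 + 19.24·557 + 39.49·863 + 11.15·1214 = 127175.75.
Real growth = 127175.75/102298.02 − 1 = 0.2432.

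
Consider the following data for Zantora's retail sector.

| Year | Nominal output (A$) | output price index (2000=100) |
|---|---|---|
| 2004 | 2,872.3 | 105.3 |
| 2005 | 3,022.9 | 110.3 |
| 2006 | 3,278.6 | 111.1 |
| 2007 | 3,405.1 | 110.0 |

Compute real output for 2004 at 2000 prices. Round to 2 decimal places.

Real output 2004 = 2872.3 / 1.053 = 2727.73.

A$2,727.73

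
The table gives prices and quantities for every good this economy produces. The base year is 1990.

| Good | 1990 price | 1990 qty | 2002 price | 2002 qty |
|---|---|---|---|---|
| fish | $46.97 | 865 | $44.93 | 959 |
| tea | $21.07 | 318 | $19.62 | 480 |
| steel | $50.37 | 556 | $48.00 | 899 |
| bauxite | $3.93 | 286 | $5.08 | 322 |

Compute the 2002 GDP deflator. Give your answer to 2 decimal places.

95.66

Nominal GDP 2002 = 44.93·959 + 19.62·480 + 48.00·899 + 5.08·322 = 97293.23.
Real GDP 2002 (at 1990 prices) = 46.97·959 + 21.07·480 + 50.37·899 + 3.93·322 = 101705.92.
Deflator = Nominal/Real × 100 = 97293.23/101705.92 × 100 = 95.661.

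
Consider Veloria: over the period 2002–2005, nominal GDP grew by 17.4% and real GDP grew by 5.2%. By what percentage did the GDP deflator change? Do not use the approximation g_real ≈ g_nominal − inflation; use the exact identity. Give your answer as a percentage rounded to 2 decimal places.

11.60%

(1 + g_nom) = (1 + g_real)(1 + π), so π = 1.1740 / 1.0520 − 1 = 0.11597.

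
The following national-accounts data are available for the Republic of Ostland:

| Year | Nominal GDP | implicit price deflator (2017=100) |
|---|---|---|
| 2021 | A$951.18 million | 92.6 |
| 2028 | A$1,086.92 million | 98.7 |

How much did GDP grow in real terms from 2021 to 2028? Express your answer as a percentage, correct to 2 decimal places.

Real GDP 2021 = 951.18 / 0.926 = 1027.19.
Real GDP 2028 = 1086.92 / 0.987 = 1101.24.
Real growth = 1101.24 / 1027.19 − 1 = 0.0721.

7.21%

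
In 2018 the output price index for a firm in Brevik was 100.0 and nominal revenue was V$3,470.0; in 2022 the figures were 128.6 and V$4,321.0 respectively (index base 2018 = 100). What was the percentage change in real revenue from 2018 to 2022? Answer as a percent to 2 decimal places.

Real revenue 2018 = 3470.0 / 1.000 = 3470.00.
Real revenue 2022 = 4321.0 / 1.286 = 3360.03.
Real growth = 3360.03 / 3470.00 − 1 = -0.0317.

-3.17%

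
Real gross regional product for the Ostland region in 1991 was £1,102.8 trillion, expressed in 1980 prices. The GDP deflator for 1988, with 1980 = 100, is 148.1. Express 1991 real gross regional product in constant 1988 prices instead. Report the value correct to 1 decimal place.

£1,633.2 trillion

Real gross regional product in 1988 prices = Real gross regional product in 1980 prices × (P_1988/P_1980) = 1102.8 × 1.481 = 1633.25.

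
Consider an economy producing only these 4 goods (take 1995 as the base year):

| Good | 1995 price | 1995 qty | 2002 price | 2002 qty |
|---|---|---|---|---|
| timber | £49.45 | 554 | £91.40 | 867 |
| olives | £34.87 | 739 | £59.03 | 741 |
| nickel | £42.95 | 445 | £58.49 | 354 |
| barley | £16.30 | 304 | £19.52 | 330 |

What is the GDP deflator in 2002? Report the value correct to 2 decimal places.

168.13

Nominal GDP 2002 = 91.40·867 + 59.03·741 + 58.49·354 + 19.52·330 = 150132.09.
Real GDP 2002 (at 1995 prices) = 49.45·867 + 34.87·741 + 42.95·354 + 16.30·330 = 89295.12.
Deflator = Nominal/Real × 100 = 150132.09/89295.12 × 100 = 168.130.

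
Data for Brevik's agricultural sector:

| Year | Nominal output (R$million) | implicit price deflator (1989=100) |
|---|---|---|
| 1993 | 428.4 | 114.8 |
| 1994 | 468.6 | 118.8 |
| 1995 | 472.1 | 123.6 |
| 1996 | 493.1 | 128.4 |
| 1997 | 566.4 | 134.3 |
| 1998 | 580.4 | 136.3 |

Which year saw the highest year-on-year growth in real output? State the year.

1997

1994: real = 468.6/1.188 = 394.44; growth vs 1993 (373.17) = 5.70%.
1995: real = 472.1/1.236 = 381.96; growth vs 1994 (394.44) = -3.16%.
1996: real = 493.1/1.284 = 384.03; growth vs 1995 (381.96) = 0.54%.
1997: real = 566.4/1.343 = 421.74; growth vs 1996 (384.03) = 9.82%.
1998: real = 580.4/1.363 = 425.83; growth vs 1997 (421.74) = 0.97%.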